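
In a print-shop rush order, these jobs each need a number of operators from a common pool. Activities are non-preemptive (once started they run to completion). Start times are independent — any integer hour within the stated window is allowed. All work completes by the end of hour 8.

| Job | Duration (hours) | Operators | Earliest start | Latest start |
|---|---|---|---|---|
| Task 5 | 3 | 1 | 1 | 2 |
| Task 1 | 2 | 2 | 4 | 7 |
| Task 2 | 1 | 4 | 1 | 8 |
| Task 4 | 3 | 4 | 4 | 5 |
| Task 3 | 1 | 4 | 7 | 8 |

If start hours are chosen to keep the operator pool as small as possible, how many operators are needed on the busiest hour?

Schedule Task 5@1, Task 1@4, Task 2@1, Task 4@4, Task 3@7: h1:5  h2:1  h3:1  h4:6  h5:6  h6:4  h7:4  h8:0 — peak 6.

6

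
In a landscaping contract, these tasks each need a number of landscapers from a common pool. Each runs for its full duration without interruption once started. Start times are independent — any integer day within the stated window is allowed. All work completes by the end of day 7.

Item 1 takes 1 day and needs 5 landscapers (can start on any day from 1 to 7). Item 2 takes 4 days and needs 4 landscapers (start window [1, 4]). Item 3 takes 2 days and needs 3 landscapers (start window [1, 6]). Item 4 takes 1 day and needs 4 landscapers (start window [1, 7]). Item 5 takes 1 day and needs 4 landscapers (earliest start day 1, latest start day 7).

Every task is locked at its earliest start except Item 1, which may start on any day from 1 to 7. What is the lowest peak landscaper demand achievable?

Item 1@1: d1:20  d2:7  d3:4  d4:4  d5:0  d6:0  d7:0 → peak 20
Item 1@2: d1:15  d2:12  d3:4  d4:4  d5:0  d6:0  d7:0 → peak 15
Item 1@3: d1:15  d2:7  d3:9  d4:4  d5:0  d6:0  d7:0 → peak 15
Item 1@4: d1:15  d2:7  d3:4  d4:9  d5:0  d6:0  d7:0 → peak 15
Item 1@5: d1:15  d2:7  d3:4  d4:4  d5:5  d6:0  d7:0 → peak 15
Item 1@6: d1:15  d2:7  d3:4  d4:4  d5:0  d6:5  d7:0 → peak 15
Item 1@7: d1:15  d2:7  d3:4  d4:4  d5:0  d6:0  d7:5 → peak 15
Best is Item 1@2, peak 15.

15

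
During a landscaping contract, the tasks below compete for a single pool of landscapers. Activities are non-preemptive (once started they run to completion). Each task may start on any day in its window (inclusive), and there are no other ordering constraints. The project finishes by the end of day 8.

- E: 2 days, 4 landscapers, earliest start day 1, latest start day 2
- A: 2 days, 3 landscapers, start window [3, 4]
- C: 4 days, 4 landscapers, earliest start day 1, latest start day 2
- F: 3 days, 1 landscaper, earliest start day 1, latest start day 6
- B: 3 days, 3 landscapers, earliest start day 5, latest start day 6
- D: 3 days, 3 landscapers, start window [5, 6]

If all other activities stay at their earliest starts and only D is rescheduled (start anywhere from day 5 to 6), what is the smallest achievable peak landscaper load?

9

D@5: d1:9  d2:9  d3:8  d4:7  d5:6  d6:6  d7:6  d8:0 → peak 9
D@6: d1:9  d2:9  d3:8  d4:7  d5:3  d6:6  d7:6  d8:3 → peak 9
Best is D@5, peak 9.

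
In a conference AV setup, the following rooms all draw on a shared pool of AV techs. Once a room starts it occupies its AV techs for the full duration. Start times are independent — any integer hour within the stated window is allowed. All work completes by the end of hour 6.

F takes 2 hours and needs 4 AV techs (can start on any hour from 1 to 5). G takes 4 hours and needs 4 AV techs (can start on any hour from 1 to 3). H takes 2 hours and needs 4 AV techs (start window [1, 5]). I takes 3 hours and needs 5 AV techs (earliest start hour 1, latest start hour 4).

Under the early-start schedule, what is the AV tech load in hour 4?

4

At early start, hour 4 has: G.
Demand: 4 = 4.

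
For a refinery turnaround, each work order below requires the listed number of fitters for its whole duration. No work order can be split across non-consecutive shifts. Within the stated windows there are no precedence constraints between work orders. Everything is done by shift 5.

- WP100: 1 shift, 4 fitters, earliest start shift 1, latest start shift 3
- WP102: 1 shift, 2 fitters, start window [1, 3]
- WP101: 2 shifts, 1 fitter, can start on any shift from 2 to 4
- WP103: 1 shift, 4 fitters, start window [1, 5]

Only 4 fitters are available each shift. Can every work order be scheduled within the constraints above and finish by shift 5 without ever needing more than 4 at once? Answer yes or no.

yes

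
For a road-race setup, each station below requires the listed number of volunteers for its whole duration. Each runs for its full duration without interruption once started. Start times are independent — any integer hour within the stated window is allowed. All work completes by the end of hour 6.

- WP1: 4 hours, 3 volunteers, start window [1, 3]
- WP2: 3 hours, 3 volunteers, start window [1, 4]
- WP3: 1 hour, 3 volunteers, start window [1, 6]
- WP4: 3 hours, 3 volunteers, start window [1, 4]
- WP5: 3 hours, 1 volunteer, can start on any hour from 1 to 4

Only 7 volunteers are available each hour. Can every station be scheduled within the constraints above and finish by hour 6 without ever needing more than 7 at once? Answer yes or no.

Schedule WP1@1, WP2@1, WP3@5, WP4@4, WP5@1: h1:7  h2:7  h3:7  h4:6  h5:6  h6:3 — peak 7 ≤ 7.

yes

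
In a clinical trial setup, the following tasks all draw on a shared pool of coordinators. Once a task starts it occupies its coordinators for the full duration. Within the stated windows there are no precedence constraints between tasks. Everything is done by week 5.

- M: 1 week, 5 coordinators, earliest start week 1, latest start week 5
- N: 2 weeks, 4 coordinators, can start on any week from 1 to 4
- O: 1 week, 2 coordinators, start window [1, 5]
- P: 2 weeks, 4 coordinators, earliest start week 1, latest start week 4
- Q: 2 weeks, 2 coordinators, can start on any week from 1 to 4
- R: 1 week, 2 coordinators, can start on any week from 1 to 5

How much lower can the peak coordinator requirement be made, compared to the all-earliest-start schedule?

Early-start peak: w1:19  w2:10  w3:0  w4:0  w5:0 ⇒ 19.
Leveled (M@1, N@2, O@2, P@4, Q@3, R@5): w1:5  w2:6  w3:6  w4:6  w5:6 ⇒ 6.
Reduction 19 − 6 = 13.

13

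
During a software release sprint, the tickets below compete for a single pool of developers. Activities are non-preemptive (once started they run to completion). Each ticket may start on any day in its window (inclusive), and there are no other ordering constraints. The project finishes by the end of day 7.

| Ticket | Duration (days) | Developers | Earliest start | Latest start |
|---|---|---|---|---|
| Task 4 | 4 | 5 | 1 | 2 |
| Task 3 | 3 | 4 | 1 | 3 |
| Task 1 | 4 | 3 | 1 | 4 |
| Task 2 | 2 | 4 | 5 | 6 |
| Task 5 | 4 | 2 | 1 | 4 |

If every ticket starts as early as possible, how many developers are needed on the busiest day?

14

Early-start schedule: Task 4@1, Task 3@1, Task 1@1, Task 2@5, Task 5@1.
Load per day: day 1: 14, day 2: 14, day 3: 14, day 4: 10, day 5: 4, day 6: 4, day 7: 0.
Peak is 14.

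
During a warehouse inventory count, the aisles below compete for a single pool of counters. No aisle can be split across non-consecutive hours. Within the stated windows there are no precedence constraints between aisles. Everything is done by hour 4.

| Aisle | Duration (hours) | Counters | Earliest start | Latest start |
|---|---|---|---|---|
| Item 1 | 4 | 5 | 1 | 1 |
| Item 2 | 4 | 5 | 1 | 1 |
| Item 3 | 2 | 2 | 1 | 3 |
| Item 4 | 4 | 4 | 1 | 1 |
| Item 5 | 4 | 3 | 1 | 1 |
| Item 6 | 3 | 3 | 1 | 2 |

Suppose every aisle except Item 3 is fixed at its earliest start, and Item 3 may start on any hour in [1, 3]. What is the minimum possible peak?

22

Item 3@1: h1:22  h2:22  h3:20  h4:17 → peak 22
Item 3@2: h1:20  h2:22  h3:22  h4:17 → peak 22
Item 3@3: h1:20  h2:20  h3:22  h4:19 → peak 22
Best is Item 3@1, peak 22.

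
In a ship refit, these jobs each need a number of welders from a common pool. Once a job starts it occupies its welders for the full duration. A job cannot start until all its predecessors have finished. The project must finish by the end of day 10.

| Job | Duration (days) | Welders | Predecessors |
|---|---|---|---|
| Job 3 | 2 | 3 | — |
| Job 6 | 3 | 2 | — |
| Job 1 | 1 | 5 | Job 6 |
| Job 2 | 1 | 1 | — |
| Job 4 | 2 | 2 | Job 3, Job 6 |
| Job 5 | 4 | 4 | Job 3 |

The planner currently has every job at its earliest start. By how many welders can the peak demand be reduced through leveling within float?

Early-start peak: d1:6  d2:5  d3:6  d4:11  d5:6  d6:4  d7:0  d8:0  d9:0  d10:0 ⇒ 11.
Leveled (Job 3@1, Job 6@1, Job 1@4, Job 2@3, Job 4@5, Job 5@7): d1:5  d2:5  d3:3  d4:5  d5:2  d6:2  d7:4  d8:4  d9:4  d10:4 ⇒ 5.
Reduction 11 − 5 = 6.

6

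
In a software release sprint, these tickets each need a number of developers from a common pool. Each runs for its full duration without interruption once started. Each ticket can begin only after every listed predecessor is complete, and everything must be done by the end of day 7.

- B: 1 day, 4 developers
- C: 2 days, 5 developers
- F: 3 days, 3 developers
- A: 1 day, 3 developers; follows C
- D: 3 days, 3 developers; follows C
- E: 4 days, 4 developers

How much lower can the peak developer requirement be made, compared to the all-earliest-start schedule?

8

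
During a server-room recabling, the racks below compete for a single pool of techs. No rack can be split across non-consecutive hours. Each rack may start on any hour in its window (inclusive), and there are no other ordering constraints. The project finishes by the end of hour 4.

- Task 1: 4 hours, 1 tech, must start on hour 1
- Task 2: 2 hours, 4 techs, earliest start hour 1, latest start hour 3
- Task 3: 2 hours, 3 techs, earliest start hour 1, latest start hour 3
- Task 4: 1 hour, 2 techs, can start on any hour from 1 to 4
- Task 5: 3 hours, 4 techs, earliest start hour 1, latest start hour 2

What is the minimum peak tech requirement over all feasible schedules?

Early-start (Task 1@1, Task 2@1, Task 3@1, Task 4@1, Task 5@1) gives peak 14: h1:14  h2:12  h3:5  h4:1.
Shift Task 3→3, Task 5→2.
Schedule Task 1@1, Task 2@1, Task 3@3, Task 4@1, Task 5@2: h1:7  h2:9  h3:8  h4:8 — peak 9.

9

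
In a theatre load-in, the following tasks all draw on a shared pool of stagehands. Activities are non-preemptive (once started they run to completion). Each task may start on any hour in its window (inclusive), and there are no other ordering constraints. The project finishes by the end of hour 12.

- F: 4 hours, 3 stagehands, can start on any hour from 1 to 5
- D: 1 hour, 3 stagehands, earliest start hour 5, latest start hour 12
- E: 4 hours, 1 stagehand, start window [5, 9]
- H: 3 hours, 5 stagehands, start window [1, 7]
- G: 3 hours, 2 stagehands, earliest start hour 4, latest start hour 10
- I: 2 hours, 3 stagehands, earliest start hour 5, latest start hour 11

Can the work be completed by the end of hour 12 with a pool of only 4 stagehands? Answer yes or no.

no

The minimum achievable peak is 5; 4 < 5, so no feasible schedule stays within the cap.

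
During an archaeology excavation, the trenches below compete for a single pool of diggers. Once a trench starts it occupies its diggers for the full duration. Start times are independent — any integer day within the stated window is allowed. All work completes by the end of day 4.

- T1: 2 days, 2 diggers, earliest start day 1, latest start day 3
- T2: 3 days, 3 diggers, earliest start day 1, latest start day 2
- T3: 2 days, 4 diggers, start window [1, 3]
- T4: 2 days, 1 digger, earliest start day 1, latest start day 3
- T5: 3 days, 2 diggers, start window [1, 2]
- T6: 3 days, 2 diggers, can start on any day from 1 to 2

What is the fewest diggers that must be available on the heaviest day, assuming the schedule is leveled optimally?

11

Early-start (T1@1, T2@1, T3@1, T4@1, T5@1, T6@1) gives peak 14: d1:14  d2:14  d3:7  d4:0.
Shift T3→3.
Schedule T1@1, T2@1, T3@3, T4@1, T5@1, T6@1: d1:10  d2:10  d3:11  d4:4 — peak 11.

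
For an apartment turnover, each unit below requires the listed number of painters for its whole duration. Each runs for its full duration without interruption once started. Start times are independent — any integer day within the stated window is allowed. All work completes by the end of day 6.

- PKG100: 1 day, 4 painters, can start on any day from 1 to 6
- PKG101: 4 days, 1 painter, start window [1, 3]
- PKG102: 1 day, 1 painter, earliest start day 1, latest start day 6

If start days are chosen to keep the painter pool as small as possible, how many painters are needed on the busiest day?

4

Early-start (PKG100@1, PKG101@1, PKG102@1) gives peak 6: d1:6  d2:1  d3:1  d4:1  d5:0  d6:0.
Shift PKG101→2, PKG102→2.
Schedule PKG100@1, PKG101@2, PKG102@2: d1:4  d2:2  d3:1  d4:1  d5:1  d6:0 — peak 4.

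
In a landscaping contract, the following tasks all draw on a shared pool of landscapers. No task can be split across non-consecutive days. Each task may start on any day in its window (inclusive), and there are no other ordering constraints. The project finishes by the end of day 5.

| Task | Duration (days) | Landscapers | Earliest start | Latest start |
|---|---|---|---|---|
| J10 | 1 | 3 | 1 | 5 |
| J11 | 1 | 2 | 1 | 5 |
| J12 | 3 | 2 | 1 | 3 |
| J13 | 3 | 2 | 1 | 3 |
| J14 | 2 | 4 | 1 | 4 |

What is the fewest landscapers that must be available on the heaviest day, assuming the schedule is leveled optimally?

Early-start (J10@1, J11@1, J12@1, J13@1, J14@1) gives peak 13: d1:13  d2:8  d3:4  d4:0  d5:0.
Shift J11→2, J13→2, J14→4.
Schedule J10@1, J11@2, J12@1, J13@2, J14@4: d1:5  d2:6  d3:4  d4:6  d5:4 — peak 6.

6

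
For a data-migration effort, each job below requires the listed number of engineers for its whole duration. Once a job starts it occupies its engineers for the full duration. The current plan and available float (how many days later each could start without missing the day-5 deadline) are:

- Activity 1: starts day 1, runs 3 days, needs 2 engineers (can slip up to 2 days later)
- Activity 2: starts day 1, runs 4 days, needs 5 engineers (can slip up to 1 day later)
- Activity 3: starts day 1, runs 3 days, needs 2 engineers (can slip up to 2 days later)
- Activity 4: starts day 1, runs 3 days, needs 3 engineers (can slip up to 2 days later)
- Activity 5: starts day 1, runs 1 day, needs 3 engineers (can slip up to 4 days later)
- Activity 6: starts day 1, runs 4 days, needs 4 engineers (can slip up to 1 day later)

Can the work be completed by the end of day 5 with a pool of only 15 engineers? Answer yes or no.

The minimum achievable peak is 16; 15 < 16, so no feasible schedule stays within the cap.

no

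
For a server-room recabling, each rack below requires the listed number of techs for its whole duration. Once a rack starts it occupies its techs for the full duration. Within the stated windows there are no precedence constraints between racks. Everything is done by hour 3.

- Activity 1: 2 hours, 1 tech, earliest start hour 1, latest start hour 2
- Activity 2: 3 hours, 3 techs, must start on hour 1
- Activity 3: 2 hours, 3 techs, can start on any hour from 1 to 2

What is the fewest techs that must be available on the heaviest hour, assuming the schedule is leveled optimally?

Schedule Activity 1@1, Activity 2@1, Activity 3@1: h1:7  h2:7  h3:3 — peak 7.
No arrangement of the 4 feasible schedules does better.

7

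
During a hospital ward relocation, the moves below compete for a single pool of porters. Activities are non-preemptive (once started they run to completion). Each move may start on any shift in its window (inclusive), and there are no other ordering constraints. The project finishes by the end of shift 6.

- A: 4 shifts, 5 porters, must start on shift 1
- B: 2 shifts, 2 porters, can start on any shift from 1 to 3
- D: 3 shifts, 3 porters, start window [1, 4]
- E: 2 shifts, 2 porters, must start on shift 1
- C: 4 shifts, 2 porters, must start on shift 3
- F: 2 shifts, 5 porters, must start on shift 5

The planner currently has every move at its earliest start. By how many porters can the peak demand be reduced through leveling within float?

Early-start peak: s1:12  s2:12  s3:10  s4:7  s5:7  s6:7 ⇒ 12.
Leveled (A@1, B@1, D@3, E@1, C@3, F@5): s1:9  s2:9  s3:10  s4:10  s5:10  s6:7 ⇒ 10.
Reduction 12 − 10 = 2.

2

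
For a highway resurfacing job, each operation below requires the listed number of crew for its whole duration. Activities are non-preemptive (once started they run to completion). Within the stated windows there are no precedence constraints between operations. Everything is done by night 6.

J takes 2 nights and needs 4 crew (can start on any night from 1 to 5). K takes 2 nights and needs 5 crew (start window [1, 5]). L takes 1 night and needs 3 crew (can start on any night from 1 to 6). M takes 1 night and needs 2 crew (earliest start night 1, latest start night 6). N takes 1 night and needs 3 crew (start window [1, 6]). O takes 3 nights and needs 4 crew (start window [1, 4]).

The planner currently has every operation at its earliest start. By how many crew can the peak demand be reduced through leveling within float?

13

Early-start peak: n1:21  n2:13  n3:4  n4:0  n5:0  n6:0 ⇒ 21.
Leveled (J@1, K@4, L@3, M@4, N@5, O@1): n1:8  n2:8  n3:7  n4:7  n5:8  n6:0 ⇒ 8.
Reduction 21 − 8 = 13.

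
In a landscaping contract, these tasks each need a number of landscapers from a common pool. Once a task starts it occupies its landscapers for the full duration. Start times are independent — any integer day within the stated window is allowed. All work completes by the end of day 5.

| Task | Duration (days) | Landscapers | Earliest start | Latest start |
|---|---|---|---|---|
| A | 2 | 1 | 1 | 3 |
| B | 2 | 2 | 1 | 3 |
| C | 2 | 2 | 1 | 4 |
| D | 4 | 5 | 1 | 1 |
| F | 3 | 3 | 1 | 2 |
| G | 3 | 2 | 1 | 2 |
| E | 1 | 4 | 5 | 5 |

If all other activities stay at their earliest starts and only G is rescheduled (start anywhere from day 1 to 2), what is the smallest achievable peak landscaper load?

15

G@1: d1:15  d2:15  d3:10  d4:5  d5:4 → peak 15
G@2: d1:13  d2:15  d3:10  d4:7  d5:4 → peak 15
Best is G@1, peak 15.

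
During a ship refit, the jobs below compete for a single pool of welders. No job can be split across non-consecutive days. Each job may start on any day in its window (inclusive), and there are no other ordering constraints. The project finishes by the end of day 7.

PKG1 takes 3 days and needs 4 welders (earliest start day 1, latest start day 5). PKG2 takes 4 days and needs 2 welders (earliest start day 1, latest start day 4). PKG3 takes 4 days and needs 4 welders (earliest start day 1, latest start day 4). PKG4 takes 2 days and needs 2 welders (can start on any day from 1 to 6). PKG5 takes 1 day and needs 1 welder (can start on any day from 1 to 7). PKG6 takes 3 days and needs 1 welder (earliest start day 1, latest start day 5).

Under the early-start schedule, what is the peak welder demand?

14

Early-start schedule: PKG1@1, PKG2@1, PKG3@1, PKG4@1, PKG5@1, PKG6@1.
Load per day: day 1: 14, day 2: 13, day 3: 11, day 4: 6, day 5: 0, day 6: 0, day 7: 0.
Peak is 14.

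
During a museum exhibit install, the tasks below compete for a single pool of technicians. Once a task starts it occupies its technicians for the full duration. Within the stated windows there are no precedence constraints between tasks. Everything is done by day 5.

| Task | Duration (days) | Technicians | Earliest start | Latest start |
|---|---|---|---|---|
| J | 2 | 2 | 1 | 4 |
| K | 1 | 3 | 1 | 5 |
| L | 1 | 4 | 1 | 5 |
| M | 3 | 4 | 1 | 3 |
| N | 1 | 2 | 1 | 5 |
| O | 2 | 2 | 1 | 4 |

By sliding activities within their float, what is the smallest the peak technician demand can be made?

Early-start (J@1, K@1, L@1, M@1, N@1, O@1) gives peak 17: d1:17  d2:8  d3:4  d4:0  d5:0.
Shift L→2, M→3, N→3, O→4.
Schedule J@1, K@1, L@2, M@3, N@3, O@4: d1:5  d2:6  d3:6  d4:6  d5:6 — peak 6.
Total technician-days = 29 over 5 days ⇒ peak ≥ ⌈29/5⌉ = 6, so 6 is optimal.

6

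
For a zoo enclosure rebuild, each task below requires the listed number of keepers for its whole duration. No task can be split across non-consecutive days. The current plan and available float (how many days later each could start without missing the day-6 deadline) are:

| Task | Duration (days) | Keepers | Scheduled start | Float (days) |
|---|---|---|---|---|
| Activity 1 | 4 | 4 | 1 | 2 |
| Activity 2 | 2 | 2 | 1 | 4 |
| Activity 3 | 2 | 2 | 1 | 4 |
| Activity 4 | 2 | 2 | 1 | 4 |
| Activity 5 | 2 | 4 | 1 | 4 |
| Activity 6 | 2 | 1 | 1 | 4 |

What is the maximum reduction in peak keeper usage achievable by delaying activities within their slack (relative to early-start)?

8

Early-start peak: d1:15  d2:15  d3:4  d4:4  d5:0  d6:0 ⇒ 15.
Leveled (Activity 1@1, Activity 2@1, Activity 3@3, Activity 4@5, Activity 5@5, Activity 6@1): d1:7  d2:7  d3:6  d4:6  d5:6  d6:6 ⇒ 7.
Reduction 15 − 7 = 8.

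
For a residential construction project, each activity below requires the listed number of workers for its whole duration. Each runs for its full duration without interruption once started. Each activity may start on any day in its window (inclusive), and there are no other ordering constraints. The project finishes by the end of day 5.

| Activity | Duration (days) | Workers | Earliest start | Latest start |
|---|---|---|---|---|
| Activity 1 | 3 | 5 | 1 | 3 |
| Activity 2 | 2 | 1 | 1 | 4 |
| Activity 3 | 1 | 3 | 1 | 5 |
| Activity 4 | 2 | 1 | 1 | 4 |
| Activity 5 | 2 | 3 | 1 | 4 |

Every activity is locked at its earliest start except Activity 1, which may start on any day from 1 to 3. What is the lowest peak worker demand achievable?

8

Activity 1@1: d1:13  d2:10  d3:5  d4:0  d5:0 → peak 13
Activity 1@2: d1:8  d2:10  d3:5  d4:5  d5:0 → peak 10
Activity 1@3: d1:8  d2:5  d3:5  d4:5  d5:5 → peak 8
Best is Activity 1@3, peak 8.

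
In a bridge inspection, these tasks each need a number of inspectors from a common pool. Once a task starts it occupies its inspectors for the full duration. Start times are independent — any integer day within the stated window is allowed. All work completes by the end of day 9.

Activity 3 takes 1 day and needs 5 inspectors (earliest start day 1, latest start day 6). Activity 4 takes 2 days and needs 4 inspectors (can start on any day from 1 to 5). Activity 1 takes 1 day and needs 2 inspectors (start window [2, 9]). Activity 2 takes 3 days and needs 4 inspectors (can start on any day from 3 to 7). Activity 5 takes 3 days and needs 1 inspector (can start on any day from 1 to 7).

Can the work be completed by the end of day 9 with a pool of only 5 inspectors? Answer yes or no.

yes

Schedule Activity 3@1, Activity 4@2, Activity 1@4, Activity 2@5, Activity 5@2: d1:5  d2:5  d3:5  d4:3  d5:4  d6:4  d7:4  d8:0  d9:0 — peak 5 ≤ 5.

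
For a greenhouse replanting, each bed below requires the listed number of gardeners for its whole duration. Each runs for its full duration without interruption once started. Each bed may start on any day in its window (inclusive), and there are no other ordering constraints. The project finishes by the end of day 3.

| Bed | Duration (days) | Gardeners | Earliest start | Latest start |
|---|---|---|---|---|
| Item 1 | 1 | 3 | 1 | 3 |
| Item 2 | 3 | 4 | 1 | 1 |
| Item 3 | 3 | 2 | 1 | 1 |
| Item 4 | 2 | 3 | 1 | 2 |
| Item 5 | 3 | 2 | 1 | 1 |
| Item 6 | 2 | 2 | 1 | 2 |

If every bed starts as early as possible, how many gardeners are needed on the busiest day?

16

Early-start schedule: Item 1@1, Item 2@1, Item 3@1, Item 4@1, Item 5@1, Item 6@1.
Load per day: day 1: 16, day 2: 13, day 3: 8.
Peak is 16.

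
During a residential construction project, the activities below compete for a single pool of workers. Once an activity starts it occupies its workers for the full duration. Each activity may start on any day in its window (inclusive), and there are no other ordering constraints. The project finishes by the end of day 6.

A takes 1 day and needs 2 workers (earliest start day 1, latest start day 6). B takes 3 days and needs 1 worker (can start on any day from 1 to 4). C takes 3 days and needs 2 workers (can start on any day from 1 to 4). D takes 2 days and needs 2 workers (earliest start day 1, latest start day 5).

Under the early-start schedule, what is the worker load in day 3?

At early start, day 3 has: B, C.
Demand: 1 + 2 = 3.

3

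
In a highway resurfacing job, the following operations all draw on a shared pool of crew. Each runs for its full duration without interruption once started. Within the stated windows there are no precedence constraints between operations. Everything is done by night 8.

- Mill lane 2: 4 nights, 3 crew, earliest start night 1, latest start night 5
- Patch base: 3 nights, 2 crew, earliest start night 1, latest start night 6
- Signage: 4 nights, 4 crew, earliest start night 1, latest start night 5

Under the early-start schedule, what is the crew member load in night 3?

At early start, night 3 has: Mill lane 2, Patch base, Signage.
Demand: 3 + 2 + 4 = 9.

9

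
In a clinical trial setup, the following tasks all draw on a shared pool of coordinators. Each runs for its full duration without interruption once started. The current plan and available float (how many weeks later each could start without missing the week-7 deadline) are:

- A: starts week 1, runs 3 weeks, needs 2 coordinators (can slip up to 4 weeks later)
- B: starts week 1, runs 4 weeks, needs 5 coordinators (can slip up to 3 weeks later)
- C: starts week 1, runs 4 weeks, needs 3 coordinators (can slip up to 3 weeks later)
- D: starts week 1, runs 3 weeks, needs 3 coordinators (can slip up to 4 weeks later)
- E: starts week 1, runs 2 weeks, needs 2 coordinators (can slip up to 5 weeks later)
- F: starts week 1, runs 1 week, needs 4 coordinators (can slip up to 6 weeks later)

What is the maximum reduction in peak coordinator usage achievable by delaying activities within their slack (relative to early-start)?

10

Early-start peak: w1:19  w2:15  w3:13  w4:8  w5:0  w6:0  w7:0 ⇒ 19.
Leveled (A@1, B@4, C@1, D@1, E@5, F@7): w1:8  w2:8  w3:8  w4:8  w5:7  w6:7  w7:9 ⇒ 9.
Reduction 19 − 9 = 10.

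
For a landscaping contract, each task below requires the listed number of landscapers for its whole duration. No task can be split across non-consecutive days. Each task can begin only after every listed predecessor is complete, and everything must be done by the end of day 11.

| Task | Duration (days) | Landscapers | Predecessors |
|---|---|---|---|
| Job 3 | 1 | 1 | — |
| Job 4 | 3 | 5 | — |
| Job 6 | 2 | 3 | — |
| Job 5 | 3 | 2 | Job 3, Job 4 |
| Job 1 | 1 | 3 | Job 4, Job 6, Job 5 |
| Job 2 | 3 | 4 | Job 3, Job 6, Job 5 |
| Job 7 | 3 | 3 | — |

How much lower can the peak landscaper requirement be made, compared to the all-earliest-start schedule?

Early-start peak: d1:12  d2:11  d3:8  d4:2  d5:2  d6:2  d7:7  d8:4  d9:4  d10:0  d11:0 ⇒ 12.
Leveled (Job 3@1, Job 4@1, Job 6@4, Job 5@4, Job 1@7, Job 2@9, Job 7@6): d1:6  d2:5  d3:5  d4:5  d5:5  d6:5  d7:6  d8:3  d9:4  d10:4  d11:4 ⇒ 6.
Reduction 12 − 6 = 6.

6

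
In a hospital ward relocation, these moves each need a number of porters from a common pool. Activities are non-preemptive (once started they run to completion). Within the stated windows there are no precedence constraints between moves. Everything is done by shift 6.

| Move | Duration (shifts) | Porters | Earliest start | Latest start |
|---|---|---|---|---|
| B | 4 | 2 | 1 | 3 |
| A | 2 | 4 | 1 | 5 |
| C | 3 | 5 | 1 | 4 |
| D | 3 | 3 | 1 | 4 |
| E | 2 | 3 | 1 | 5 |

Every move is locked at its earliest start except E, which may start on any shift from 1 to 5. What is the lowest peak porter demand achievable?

14

E@1: s1:17  s2:17  s3:10  s4:2  s5:0  s6:0 → peak 17
E@2: s1:14  s2:17  s3:13  s4:2  s5:0  s6:0 → peak 17
E@3: s1:14  s2:14  s3:13  s4:5  s5:0  s6:0 → peak 14
E@4: s1:14  s2:14  s3:10  s4:5  s5:3  s6:0 → peak 14
E@5: s1:14  s2:14  s3:10  s4:2  s5:3  s6:3 → peak 14
Best is E@3, peak 14.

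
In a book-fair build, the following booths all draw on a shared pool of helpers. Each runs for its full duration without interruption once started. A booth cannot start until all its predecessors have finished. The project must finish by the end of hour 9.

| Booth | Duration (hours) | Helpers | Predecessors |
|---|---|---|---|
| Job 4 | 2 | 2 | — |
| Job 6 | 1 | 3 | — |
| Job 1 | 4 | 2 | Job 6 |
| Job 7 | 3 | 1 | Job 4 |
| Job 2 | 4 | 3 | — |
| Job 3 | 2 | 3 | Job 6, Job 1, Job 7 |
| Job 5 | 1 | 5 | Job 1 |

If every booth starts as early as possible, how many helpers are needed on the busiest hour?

8

Early-start schedule: Job 4@1, Job 6@1, Job 1@2, Job 7@3, Job 2@1, Job 3@6, Job 5@6.
Load per hour: hour 1: 8, hour 2: 7, hour 3: 6, hour 4: 6, hour 5: 3, hour 6: 8, hour 7: 3, hour 8: 0, hour 9: 0.
Peak is 8.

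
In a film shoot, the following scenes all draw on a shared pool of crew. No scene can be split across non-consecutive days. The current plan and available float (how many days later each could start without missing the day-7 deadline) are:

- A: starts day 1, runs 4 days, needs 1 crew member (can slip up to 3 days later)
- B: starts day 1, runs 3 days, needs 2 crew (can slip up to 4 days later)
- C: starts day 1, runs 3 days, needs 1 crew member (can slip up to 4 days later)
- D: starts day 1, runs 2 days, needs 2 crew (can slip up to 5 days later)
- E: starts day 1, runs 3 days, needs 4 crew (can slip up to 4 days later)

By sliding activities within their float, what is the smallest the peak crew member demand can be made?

5

Early-start (A@1, B@1, C@1, D@1, E@1) gives peak 10: d1:10  d2:10  d3:8  d4:1  d5:0  d6:0  d7:0.
Shift C→3, E→5.
Schedule A@1, B@1, C@3, D@1, E@5: d1:5  d2:5  d3:4  d4:2  d5:5  d6:4  d7:4 — peak 5.
Total crew member-days = 29 over 7 days ⇒ peak ≥ ⌈29/7⌉ = 5, so 5 is optimal.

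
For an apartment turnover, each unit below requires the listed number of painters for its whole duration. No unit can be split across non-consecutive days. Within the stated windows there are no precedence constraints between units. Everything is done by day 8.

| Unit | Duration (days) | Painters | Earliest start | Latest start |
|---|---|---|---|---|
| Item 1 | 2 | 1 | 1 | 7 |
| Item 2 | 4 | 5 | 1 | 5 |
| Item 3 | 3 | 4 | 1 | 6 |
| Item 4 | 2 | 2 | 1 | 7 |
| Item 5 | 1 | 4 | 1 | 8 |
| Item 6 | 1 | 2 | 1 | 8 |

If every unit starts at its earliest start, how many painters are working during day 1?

18

At early start, day 1 has: Item 1, Item 2, Item 3, Item 4, Item 5, Item 6.
Demand: 1 + 5 + 4 + 2 + 4 + 2 = 18.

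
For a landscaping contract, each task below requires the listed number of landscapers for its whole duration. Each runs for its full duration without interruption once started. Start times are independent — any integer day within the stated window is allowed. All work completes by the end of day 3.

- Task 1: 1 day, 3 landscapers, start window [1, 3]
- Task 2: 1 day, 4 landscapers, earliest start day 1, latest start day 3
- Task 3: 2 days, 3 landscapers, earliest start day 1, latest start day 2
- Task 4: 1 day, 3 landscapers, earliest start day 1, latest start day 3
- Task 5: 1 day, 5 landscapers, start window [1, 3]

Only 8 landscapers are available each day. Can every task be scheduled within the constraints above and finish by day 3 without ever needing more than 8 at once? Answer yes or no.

Schedule Task 1@1, Task 2@1, Task 3@2, Task 4@2, Task 5@3: d1:7  d2:6  d3:8 — peak 8 ≤ 8.

yes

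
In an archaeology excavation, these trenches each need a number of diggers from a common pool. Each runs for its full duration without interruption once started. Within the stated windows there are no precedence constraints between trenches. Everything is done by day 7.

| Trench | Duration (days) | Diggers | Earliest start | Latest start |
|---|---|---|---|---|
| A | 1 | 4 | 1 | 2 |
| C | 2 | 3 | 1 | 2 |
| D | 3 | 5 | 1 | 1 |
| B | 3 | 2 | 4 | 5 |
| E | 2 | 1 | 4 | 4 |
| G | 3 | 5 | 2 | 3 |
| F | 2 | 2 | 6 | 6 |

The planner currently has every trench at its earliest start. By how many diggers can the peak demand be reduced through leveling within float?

Early-start peak: d1:12  d2:13  d3:10  d4:8  d5:3  d6:4  d7:2 ⇒ 13.
Leveled (A@1, C@1, D@1, B@4, E@4, G@3, F@6): d1:12  d2:8  d3:10  d4:8  d5:8  d6:4  d7:2 ⇒ 12.
Reduction 13 − 12 = 1.

1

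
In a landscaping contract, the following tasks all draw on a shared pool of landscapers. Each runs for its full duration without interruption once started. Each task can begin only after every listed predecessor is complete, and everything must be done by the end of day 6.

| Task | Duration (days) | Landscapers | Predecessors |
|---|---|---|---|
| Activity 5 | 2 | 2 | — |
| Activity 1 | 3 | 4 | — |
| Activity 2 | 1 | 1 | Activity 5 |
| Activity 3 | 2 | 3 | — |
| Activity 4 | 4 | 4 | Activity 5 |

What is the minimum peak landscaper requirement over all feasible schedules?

Early-start (Activity 5@1, Activity 1@1, Activity 2@3, Activity 3@1, Activity 4@3) gives peak 9: d1:9  d2:9  d3:9  d4:4  d5:4  d6:4.
Shift Activity 2→4, Activity 3→4.
Schedule Activity 5@1, Activity 1@1, Activity 2@4, Activity 3@4, Activity 4@3: d1:6  d2:6  d3:8  d4:8  d5:7  d6:4 — peak 8.

8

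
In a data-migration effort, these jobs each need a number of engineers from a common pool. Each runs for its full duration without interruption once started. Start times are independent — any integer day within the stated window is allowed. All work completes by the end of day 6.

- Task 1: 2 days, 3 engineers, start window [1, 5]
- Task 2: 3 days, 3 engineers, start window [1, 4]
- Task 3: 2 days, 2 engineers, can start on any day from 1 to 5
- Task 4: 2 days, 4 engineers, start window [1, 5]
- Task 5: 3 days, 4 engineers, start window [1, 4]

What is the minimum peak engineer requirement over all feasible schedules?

7

Early-start (Task 1@1, Task 2@1, Task 3@1, Task 4@1, Task 5@1) gives peak 16: d1:16  d2:16  d3:7  d4:0  d5:0  d6:0.
Shift Task 2→4, Task 3→3, Task 4→5.
Schedule Task 1@1, Task 2@4, Task 3@3, Task 4@5, Task 5@1: d1:7  d2:7  d3:6  d4:5  d5:7  d6:7 — peak 7.
Total engineer-days = 39 over 6 days ⇒ peak ≥ ⌈39/6⌉ = 7, so 7 is optimal.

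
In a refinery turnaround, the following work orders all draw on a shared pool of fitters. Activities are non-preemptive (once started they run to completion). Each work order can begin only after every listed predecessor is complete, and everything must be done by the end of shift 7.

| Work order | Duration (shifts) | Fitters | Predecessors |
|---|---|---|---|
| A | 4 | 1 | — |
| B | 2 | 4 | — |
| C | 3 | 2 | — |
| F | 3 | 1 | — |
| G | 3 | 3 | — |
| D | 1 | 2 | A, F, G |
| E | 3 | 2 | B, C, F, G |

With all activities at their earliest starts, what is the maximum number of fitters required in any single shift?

11

Early-start schedule: A@1, B@1, C@1, F@1, G@1, D@5, E@4.
Load per shift: shift 1: 11, shift 2: 11, shift 3: 7, shift 4: 3, shift 5: 4, shift 6: 2, shift 7: 0.
Peak is 11.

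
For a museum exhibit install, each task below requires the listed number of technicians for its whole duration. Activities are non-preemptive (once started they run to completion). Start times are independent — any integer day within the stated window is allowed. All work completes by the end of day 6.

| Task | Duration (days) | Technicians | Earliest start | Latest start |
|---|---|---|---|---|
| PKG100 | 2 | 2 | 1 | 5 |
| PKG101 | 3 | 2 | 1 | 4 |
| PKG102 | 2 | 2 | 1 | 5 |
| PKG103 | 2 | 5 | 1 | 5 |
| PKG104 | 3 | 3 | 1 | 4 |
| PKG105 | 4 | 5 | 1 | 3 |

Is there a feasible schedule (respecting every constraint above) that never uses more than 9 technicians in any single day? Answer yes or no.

no

The minimum achievable peak is 10; 9 < 10, so no feasible schedule stays within the cap.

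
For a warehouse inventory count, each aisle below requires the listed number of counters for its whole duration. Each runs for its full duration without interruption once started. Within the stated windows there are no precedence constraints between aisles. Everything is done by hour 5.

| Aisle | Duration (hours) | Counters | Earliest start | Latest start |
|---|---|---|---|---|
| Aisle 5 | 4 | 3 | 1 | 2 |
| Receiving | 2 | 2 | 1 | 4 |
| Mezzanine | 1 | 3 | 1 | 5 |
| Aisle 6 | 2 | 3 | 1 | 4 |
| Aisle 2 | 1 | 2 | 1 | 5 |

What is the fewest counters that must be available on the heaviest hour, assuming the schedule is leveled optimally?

6

Early-start (Aisle 5@1, Receiving@1, Mezzanine@1, Aisle 6@1, Aisle 2@1) gives peak 13: h1:13  h2:8  h3:3  h4:3  h5:0.
Shift Mezzanine→3, Aisle 6→4, Aisle 2→5.
Schedule Aisle 5@1, Receiving@1, Mezzanine@3, Aisle 6@4, Aisle 2@5: h1:5  h2:5  h3:6  h4:6  h5:5 — peak 6.
Total counter-hours = 27 over 5 hours ⇒ peak ≥ ⌈27/5⌉ = 6, so 6 is optimal.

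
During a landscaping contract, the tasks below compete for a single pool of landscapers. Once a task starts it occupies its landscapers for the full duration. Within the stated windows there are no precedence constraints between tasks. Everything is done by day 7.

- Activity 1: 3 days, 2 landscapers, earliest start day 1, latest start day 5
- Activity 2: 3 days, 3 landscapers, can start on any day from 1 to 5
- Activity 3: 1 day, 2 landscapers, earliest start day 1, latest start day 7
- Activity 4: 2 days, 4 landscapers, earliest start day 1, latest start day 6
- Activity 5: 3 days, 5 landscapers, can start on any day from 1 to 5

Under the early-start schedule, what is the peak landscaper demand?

16

Early-start schedule: Activity 1@1, Activity 2@1, Activity 3@1, Activity 4@1, Activity 5@1.
Load per day: day 1: 16, day 2: 14, day 3: 10, day 4: 0, day 5: 0, day 6: 0, day 7: 0.
Peak is 16.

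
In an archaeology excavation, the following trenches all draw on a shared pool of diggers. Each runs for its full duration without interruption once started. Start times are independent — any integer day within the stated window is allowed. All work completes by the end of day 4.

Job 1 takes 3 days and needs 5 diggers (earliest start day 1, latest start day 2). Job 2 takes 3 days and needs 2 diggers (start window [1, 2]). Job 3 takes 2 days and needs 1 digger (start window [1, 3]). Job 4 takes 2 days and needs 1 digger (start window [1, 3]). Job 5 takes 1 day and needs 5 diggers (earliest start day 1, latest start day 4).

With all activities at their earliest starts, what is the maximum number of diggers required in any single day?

14

Early-start schedule: Job 1@1, Job 2@1, Job 3@1, Job 4@1, Job 5@1.
Load per day: day 1: 14, day 2: 9, day 3: 7, day 4: 0.
Peak is 14.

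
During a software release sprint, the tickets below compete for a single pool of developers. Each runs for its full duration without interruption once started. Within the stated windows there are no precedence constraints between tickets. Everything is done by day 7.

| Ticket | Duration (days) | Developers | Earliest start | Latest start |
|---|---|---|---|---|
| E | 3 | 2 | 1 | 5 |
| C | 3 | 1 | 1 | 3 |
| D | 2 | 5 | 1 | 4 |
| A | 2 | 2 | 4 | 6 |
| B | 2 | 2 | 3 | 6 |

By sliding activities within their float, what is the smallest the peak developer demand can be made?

Early-start (E@1, C@1, D@1, A@4, B@3) gives peak 8: d1:8  d2:8  d3:5  d4:4  d5:2  d6:0  d7:0.
Shift D→4, A→6, B→6.
Schedule E@1, C@1, D@4, A@6, B@6: d1:3  d2:3  d3:3  d4:5  d5:5  d6:4  d7:4 — peak 5.

5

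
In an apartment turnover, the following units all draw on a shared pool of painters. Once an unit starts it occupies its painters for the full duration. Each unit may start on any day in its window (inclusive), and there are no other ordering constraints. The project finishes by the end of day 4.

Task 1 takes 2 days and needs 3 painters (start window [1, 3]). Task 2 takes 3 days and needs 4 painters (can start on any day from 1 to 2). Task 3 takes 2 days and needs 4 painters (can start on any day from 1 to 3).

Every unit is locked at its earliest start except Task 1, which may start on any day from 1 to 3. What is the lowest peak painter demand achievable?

8

Task 1@1: d1:11  d2:11  d3:4  d4:0 → peak 11
Task 1@2: d1:8  d2:11  d3:7  d4:0 → peak 11
Task 1@3: d1:8  d2:8  d3:7  d4:3 → peak 8
Best is Task 1@3, peak 8.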